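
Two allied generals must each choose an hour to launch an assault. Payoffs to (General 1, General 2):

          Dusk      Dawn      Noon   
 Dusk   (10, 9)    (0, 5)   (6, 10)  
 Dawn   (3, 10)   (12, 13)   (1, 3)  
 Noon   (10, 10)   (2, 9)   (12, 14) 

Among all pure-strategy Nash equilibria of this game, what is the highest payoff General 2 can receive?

14

Both Dawn is a pure NE (General 1: 12 ≥ 2; General 2: 13 ≥ 10). General 2 gets 13.
Both Noon is a pure NE (General 1: 12 ≥ 6; General 2: 14 ≥ 10). General 2 gets 14.
Every other cell has a profitable deviation for at least one player. Highest of {13, 14} is 14.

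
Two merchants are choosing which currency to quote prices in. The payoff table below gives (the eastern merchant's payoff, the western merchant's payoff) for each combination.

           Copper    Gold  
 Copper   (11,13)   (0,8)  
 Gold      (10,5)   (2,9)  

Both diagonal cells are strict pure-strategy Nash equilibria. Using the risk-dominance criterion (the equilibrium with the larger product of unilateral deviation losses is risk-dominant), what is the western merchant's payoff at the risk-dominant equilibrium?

At both Copper: the eastern merchant loses 11 − 10 = 1 by deviating; the western merchant loses 13 − 8 = 5. Product = 1·5 = 5.
At both Gold: the eastern merchant loses 2 − 0 = 2 by deviating; the western merchant loses 9 − 5 = 4. Product = 2·4 = 8.
8 > 5, so both Gold is risk-dominant. The western merchant's payoff there is 9.

9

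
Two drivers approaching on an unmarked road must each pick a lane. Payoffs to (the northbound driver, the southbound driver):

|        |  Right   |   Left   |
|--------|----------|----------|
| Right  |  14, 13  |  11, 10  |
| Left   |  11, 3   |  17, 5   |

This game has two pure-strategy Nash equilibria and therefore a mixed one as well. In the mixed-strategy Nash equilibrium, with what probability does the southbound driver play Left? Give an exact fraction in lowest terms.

The southbound driver's mix q on Right must make the northbound driver indifferent between Right and Left.
The northbound driver's payoff from Right: 14q + 11(1−q). From Left: 11q + 17(1−q).
Set equal: 3q = 6(1−q) → q = 6/9 = 2/3.
Probability on Left is 1 − 2/3 = 1/3.

1/3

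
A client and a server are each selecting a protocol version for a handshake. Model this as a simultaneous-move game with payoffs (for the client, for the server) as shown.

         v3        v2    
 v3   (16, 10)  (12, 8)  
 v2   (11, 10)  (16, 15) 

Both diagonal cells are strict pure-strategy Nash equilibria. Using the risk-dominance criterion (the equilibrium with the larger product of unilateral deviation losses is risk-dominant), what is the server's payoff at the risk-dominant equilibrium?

15

At both v3: the client loses 16 − 11 = 5 by deviating; the server loses 10 − 8 = 2. Product = 5·2 = 10.
At both v2: the client loses 16 − 12 = 4 by deviating; the server loses 15 − 10 = 5. Product = 4·5 = 20.
20 > 10, so both v2 is risk-dominant. The server's payoff there is 15.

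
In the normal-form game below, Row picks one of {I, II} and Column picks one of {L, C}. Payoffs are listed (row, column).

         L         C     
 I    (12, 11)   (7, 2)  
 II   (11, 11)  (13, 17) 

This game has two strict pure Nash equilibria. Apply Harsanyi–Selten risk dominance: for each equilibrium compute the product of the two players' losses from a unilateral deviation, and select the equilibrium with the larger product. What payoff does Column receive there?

17

At (I, L): Row loses 12 − 11 = 1 by deviating; Column loses 11 − 2 = 9. Product = 1·9 = 9.
At (II, C): Row loses 13 − 7 = 6 by deviating; Column loses 17 − 11 = 6. Product = 6·6 = 36.
36 > 9, so (II, C) is risk-dominant. Column's payoff there is 17.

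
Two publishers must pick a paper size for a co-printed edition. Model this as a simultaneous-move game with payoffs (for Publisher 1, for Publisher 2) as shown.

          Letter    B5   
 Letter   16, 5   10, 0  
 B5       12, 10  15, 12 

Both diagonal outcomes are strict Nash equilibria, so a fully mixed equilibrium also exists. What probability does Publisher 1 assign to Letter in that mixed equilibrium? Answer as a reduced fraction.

2/7

Publisher 1's mix p on Letter must make Publisher 2 indifferent between Letter and B5.
Publisher 2's payoff from Letter: 5p + 10(1−p). From B5: 0p + 12(1−p).
Set equal: 5p = 2(1−p) → p = 2/7.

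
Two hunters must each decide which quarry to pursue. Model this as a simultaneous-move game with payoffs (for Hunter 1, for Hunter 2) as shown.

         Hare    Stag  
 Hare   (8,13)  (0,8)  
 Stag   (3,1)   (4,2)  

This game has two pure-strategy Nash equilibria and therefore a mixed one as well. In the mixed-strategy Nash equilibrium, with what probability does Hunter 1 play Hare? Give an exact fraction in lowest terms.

Hunter 1's mix p on Hare must make Hunter 2 indifferent between Hare and Stag.
Hunter 2's payoff from Hare: 13p + 1(1−p). From Stag: 8p + 2(1−p).
Set equal: 5p = 1(1−p) → p = 1/6.

1/6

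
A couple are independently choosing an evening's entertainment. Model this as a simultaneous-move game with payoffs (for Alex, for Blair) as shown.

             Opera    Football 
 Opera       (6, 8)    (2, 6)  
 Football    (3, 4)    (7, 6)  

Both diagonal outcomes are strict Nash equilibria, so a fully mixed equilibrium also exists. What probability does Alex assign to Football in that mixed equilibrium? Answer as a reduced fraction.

Alex's mix p on Opera must make Blair indifferent between Opera and Football.
Blair's payoff from Opera: 8p + 4(1−p). From Football: 6p + 6(1−p).
Set equal: 2p = 2(1−p) → p = 2/4 = 1/2.
Probability on Football is 1 − 1/2 = 1/2.

1/2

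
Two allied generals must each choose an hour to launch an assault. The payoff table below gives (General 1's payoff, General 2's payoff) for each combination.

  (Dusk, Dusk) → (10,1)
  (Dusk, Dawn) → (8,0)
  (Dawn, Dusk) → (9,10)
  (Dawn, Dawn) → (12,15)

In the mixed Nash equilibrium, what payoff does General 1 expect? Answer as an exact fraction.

48/5

General 2 mixes with probability q on Dusk, chosen so General 1 is indifferent: 10q + 8(1−q) = 9q + 12(1−q) gives q = 4/5.
General 1's expected payoff (from either row, since indifferent) is 10·4/5 + 8·1/5 = 48/5.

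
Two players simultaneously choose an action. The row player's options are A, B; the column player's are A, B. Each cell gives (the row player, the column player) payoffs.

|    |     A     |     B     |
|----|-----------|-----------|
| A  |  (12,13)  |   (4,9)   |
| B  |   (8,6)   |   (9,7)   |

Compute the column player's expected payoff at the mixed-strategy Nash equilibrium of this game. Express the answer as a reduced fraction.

37/5

The row player mixes with probability p on A, chosen so the column player is indifferent: 13p + 6(1−p) = 9p + 7(1−p) gives p = 1/5.
The column player's expected payoff is 13·1/5 + 6·4/5 = 37/5.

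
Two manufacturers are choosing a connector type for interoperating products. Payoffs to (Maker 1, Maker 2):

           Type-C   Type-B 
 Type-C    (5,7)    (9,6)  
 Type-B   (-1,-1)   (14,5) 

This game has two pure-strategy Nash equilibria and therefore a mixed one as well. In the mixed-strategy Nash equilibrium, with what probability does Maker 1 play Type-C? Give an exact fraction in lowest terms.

Maker 1's mix p on Type-C must make Maker 2 indifferent between Type-C and Type-B.
Maker 2's payoff from Type-C: 7p + (-1)(1−p). From Type-B: 6p + 5(1−p).
Set equal: 1p = 6(1−p) → p = 6/7.

6/7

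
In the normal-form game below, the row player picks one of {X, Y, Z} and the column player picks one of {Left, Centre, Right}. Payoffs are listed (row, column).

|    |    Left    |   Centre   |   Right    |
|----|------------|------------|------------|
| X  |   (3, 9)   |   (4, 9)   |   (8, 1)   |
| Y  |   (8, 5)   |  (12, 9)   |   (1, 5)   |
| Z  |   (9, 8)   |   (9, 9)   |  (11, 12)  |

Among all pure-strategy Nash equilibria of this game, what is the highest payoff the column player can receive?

(Y, Centre) is a pure NE (the row player: 12 ≥ 9; the column player: 9 ≥ 5). The column player gets 9.
(Z, Right) is a pure NE (the row player: 11 ≥ 8; the column player: 12 ≥ 9). The column player gets 12.
Every other cell has a profitable deviation for at least one player. Highest of {9, 12} is 12.

12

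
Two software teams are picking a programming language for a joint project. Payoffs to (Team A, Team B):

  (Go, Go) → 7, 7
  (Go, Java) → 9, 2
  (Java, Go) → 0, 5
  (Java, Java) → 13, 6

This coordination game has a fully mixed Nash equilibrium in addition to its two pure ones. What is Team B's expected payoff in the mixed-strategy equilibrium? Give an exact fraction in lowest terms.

16/3

Team A mixes with probability p on Go, chosen so Team B is indifferent: 7p + 5(1−p) = 2p + 6(1−p) gives p = 1/6.
Team B's expected payoff is 7·1/6 + 5·5/6 = 16/3.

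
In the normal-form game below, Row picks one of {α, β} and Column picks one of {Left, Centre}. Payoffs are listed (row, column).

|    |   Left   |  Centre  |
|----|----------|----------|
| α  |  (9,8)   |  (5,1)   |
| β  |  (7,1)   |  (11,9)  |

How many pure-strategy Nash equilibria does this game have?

2

(α, Left): Row gets 9 (best alternative 7); Column gets 8 (best alternative 1). Neither deviates — NE.
(β, Centre): Row gets 11 (best alternative 5); Column gets 9 (best alternative 1). Neither deviates — NE.
(β, Left) is not a NE: Row would switch to α (9 > 7).
No other cell survives both best-response checks, so there are 2 pure NE.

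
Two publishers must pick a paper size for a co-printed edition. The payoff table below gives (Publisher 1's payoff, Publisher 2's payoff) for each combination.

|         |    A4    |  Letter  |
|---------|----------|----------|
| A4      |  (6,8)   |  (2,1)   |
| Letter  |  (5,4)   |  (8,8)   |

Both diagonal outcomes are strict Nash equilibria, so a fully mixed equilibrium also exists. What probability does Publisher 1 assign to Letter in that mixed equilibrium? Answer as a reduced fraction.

7/11

Publisher 1's mix p on A4 must make Publisher 2 indifferent between A4 and Letter.
Publisher 2's payoff from A4: 8p + 4(1−p). From Letter: 1p + 8(1−p).
Set equal: 7p = 4(1−p) → p = 4/11.
Probability on Letter is 1 − 4/11 = 7/11.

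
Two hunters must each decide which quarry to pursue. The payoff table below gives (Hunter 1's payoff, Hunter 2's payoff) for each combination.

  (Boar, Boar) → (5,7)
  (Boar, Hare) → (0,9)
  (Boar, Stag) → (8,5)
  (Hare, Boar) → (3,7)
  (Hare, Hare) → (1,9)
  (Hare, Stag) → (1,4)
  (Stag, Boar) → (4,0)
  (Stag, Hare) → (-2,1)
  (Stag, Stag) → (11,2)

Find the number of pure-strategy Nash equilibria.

Both Hare: Hunter 1 gets 1 (best alternative 0); Hunter 2 gets 9 (best alternative 7). Neither deviates — NE.
Both Stag: Hunter 1 gets 11 (best alternative 8); Hunter 2 gets 2 (best alternative 1). Neither deviates — NE.
Both Boar is not a NE: Hunter 2 would switch to Hare (9 > 7).
No other cell survives both best-response checks, so there are 2 pure NE.

2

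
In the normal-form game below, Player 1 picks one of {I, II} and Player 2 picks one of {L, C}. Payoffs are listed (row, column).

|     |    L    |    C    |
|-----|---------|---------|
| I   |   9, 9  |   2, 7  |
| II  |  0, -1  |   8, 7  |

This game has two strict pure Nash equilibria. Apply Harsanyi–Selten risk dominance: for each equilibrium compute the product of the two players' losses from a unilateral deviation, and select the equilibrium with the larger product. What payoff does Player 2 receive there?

7

At (I, L): Player 1 loses 9 − 0 = 9 by deviating; Player 2 loses 9 − 7 = 2. Product = 9·2 = 18.
At (II, C): Player 1 loses 8 − 2 = 6 by deviating; Player 2 loses 7 − (-1) = 8. Product = 6·8 = 48.
48 > 18, so (II, C) is risk-dominant. Player 2's payoff there is 7.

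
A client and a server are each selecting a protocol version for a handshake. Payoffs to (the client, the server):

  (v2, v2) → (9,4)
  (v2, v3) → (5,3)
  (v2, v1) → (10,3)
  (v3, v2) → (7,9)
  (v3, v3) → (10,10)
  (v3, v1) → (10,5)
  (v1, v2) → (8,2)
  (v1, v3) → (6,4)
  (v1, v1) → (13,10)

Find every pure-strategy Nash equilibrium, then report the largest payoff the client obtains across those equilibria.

Both v2 is a pure NE (the client: 9 ≥ 8; the server: 4 ≥ 3). The client gets 9.
Both v3 is a pure NE (the client: 10 ≥ 6; the server: 10 ≥ 9). The client gets 10.
Both v1 is a pure NE (the client: 13 ≥ 10; the server: 10 ≥ 4). The client gets 13.
Every other cell has a profitable deviation for at least one player. Highest of {9, 10, 13} is 13.

13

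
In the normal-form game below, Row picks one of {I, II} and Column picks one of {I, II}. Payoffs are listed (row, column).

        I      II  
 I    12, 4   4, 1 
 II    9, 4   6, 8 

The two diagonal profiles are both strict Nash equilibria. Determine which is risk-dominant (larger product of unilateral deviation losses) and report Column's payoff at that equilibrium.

4

At both I: Row loses 12 − 9 = 3 by deviating; Column loses 4 − 1 = 3. Product = 3·3 = 9.
At both II: Row loses 6 − 4 = 2 by deviating; Column loses 8 − 4 = 4. Product = 2·4 = 8.
9 > 8, so both I is risk-dominant. Column's payoff there is 4.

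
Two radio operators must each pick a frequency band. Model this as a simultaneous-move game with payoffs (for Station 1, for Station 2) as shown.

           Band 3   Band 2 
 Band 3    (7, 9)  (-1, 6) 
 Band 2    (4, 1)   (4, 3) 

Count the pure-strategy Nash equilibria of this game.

Both Band 3: Station 1 gets 7 (best alternative 4); Station 2 gets 9 (best alternative 6). Neither deviates — NE.
Both Band 2: Station 1 gets 4 (best alternative -1); Station 2 gets 3 (best alternative 1). Neither deviates — NE.
(Band 3, Band 2) is not a NE: Station 1 would switch to Band 2 (4 > -1).
No other cell survives both best-response checks, so there are 2 pure NE.

2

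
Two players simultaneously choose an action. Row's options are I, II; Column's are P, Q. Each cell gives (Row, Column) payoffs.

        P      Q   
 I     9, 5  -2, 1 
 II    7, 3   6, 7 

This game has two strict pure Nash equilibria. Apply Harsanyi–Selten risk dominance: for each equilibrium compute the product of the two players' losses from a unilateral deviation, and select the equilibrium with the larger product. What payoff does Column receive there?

At (I, P): Row loses 9 − 7 = 2 by deviating; Column loses 5 − 1 = 4. Product = 2·4 = 8.
At (II, Q): Row loses 6 − (-2) = 8 by deviating; Column loses 7 − 3 = 4. Product = 8·4 = 32.
32 > 8, so (II, Q) is risk-dominant. Column's payoff there is 7.

7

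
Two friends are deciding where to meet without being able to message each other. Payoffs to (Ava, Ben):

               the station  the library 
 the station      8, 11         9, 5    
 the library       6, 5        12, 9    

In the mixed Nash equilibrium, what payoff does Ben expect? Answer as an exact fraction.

Ava mixes with probability p on the station, chosen so Ben is indifferent: 11p + 5(1−p) = 5p + 9(1−p) gives p = 2/5.
Ben's expected payoff is 11·2/5 + 5·3/5 = 37/5.

37/5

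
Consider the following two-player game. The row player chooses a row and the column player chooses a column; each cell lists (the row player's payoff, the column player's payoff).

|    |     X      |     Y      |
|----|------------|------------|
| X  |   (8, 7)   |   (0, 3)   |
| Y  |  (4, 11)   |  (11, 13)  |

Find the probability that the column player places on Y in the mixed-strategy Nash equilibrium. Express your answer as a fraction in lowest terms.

The column player's mix q on X must make the row player indifferent between X and Y.
The row player's payoff from X: 8q + 0(1−q). From Y: 4q + 11(1−q).
Set equal: 4q = 11(1−q) → q = 11/15.
Probability on Y is 1 − 11/15 = 4/15.

4/15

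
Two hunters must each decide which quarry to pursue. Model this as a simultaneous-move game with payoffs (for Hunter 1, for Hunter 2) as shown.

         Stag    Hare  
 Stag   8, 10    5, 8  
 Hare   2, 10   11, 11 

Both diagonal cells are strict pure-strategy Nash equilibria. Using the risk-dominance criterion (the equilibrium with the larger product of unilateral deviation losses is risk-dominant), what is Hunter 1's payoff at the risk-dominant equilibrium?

At both Stag: Hunter 1 loses 8 − 2 = 6 by deviating; Hunter 2 loses 10 − 8 = 2. Product = 6·2 = 12.
At both Hare: Hunter 1 loses 11 − 5 = 6 by deviating; Hunter 2 loses 11 − 10 = 1. Product = 6·1 = 6.
12 > 6, so both Stag is risk-dominant. Hunter 1's payoff there is 8.

8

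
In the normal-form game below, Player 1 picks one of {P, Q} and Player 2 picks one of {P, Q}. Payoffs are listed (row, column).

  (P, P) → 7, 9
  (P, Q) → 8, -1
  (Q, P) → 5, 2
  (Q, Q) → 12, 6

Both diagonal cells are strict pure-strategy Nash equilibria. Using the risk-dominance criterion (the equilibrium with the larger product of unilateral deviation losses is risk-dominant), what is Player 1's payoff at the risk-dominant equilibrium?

7

At both P: Player 1 loses 7 − 5 = 2 by deviating; Player 2 loses 9 − (-1) = 10. Product = 2·10 = 20.
At both Q: Player 1 loses 12 − 8 = 4 by deviating; Player 2 loses 6 − 2 = 4. Product = 4·4 = 16.
20 > 16, so both P is risk-dominant. Player 1's payoff there is 7.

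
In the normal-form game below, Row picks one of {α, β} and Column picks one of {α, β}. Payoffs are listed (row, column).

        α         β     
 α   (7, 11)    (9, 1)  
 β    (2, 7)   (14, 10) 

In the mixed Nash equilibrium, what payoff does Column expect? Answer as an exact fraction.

Row mixes with probability p on α, chosen so Column is indifferent: 11p + 7(1−p) = 1p + 10(1−p) gives p = 3/13.
Column's expected payoff is 11·3/13 + 7·10/13 = 103/13.

103/13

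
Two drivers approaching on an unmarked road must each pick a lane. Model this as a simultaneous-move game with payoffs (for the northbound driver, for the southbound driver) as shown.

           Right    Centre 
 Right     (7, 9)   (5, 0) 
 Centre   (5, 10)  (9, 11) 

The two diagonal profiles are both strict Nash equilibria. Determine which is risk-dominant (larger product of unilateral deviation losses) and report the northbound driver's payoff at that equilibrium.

7

At both Right: the northbound driver loses 7 − 5 = 2 by deviating; the southbound driver loses 9 − 0 = 9. Product = 2·9 = 18.
At both Centre: the northbound driver loses 9 − 5 = 4 by deviating; the southbound driver loses 11 − 10 = 1. Product = 4·1 = 4.
18 > 4, so both Right is risk-dominant. The northbound driver's payoff there is 7.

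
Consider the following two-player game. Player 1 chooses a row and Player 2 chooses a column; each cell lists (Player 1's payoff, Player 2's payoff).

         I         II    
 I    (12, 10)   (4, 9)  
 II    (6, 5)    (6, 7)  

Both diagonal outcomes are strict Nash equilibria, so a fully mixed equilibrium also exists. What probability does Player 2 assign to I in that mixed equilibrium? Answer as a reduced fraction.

Player 2's mix q on I must make Player 1 indifferent between I and II.
Player 1's payoff from I: 12q + 4(1−q). From II: 6q + 6(1−q).
Set equal: 6q = 2(1−q) → q = 2/8 = 1/4.

1/4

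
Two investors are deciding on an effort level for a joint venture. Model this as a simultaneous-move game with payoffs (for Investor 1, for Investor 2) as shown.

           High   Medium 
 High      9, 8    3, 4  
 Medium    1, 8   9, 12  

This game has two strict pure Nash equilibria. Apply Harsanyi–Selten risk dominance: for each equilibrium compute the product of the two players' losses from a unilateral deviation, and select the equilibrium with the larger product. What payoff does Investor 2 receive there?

At both High: Investor 1 loses 9 − 1 = 8 by deviating; Investor 2 loses 8 − 4 = 4. Product = 8·4 = 32.
At both Medium: Investor 1 loses 9 − 3 = 6 by deviating; Investor 2 loses 12 − 8 = 4. Product = 6·4 = 24.
32 > 24, so both High is risk-dominant. Investor 2's payoff there is 8.

8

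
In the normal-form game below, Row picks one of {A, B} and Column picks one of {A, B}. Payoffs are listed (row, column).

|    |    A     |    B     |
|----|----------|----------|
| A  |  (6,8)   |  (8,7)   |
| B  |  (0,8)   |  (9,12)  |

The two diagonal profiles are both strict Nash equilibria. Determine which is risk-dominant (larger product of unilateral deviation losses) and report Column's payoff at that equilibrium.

8

At both A: Row loses 6 − 0 = 6 by deviating; Column loses 8 − 7 = 1. Product = 6·1 = 6.
At both B: Row loses 9 − 8 = 1 by deviating; Column loses 12 − 8 = 4. Product = 1·4 = 4.
6 > 4, so both A is risk-dominant. Column's payoff there is 8.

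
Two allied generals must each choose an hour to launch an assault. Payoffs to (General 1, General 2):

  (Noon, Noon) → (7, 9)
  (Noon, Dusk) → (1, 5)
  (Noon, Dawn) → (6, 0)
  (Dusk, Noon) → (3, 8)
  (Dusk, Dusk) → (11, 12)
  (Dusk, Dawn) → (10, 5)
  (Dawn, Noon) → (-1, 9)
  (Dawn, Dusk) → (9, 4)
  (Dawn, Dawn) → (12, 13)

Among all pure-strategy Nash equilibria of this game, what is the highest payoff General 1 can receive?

12

Both Noon is a pure NE (General 1: 7 ≥ 3; General 2: 9 ≥ 5). General 1 gets 7.
Both Dusk is a pure NE (General 1: 11 ≥ 9; General 2: 12 ≥ 8). General 1 gets 11.
Both Dawn is a pure NE (General 1: 12 ≥ 10; General 2: 13 ≥ 9). General 1 gets 12.
Every other cell has a profitable deviation for at least one player. Highest of {7, 11, 12} is 12.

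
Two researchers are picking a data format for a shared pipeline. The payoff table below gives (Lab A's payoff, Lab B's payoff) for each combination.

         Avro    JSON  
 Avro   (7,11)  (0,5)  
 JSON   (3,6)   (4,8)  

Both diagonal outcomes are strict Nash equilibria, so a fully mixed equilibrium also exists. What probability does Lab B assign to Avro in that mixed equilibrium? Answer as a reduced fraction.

1/2

Lab B's mix q on Avro must make Lab A indifferent between Avro and JSON.
Lab A's payoff from Avro: 7q + 0(1−q). From JSON: 3q + 4(1−q).
Set equal: 4q = 4(1−q) → q = 4/8 = 1/2.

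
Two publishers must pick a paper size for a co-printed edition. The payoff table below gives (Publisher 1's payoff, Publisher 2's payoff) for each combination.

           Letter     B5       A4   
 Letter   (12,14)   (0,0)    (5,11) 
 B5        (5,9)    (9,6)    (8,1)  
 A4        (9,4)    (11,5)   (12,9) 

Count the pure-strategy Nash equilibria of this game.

Both Letter: Publisher 1 gets 12 (best alternative 9); Publisher 2 gets 14 (best alternative 11). Neither deviates — NE.
Both A4: Publisher 1 gets 12 (best alternative 8); Publisher 2 gets 9 (best alternative 5). Neither deviates — NE.
Both B5 is not a NE: Publisher 1 would switch to A4 (11 > 9).
No other cell survives both best-response checks, so there are 2 pure NE.

2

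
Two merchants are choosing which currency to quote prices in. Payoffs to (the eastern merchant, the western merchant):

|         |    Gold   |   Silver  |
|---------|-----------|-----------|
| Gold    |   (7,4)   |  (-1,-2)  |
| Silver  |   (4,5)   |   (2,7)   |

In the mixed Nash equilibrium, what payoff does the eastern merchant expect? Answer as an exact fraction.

The western merchant mixes with probability q on Gold, chosen so the eastern merchant is indifferent: 7q + (-1)(1−q) = 4q + 2(1−q) gives q = 1/2.
The eastern merchant's expected payoff (from either row, since indifferent) is 7·1/2 + (-1)·1/2 = 3.

3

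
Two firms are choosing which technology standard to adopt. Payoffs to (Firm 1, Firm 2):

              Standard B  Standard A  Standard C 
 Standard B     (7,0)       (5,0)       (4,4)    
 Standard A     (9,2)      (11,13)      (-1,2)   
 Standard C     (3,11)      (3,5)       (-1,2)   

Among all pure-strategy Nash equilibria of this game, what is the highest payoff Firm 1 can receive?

(Standard B, Standard C) is a pure NE (Firm 1: 4 ≥ -1; Firm 2: 4 ≥ 0). Firm 1 gets 4.
Both Standard A is a pure NE (Firm 1: 11 ≥ 5; Firm 2: 13 ≥ 2). Firm 1 gets 11.
Every other cell has a profitable deviation for at least one player. Highest of {4, 11} is 11.

11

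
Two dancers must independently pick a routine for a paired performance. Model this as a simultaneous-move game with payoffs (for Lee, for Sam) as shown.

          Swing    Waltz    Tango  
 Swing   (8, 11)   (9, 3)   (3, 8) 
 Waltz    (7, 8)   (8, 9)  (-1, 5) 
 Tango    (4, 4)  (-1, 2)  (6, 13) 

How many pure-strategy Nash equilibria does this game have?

Both Swing: Lee gets 8 (best alternative 7); Sam gets 11 (best alternative 8). Neither deviates — NE.
Both Tango: Lee gets 6 (best alternative 3); Sam gets 13 (best alternative 4). Neither deviates — NE.
Both Waltz is not a NE: Lee would switch to Swing (9 > 8).
No other cell survives both best-response checks, so there are 2 pure NE.

2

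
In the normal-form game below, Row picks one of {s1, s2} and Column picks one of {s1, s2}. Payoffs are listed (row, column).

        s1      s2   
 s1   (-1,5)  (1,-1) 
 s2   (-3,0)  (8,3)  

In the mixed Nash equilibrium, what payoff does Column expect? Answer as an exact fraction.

5/3

Row mixes with probability p on s1, chosen so Column is indifferent: 5p + 0(1−p) = (-1)p + 3(1−p) gives p = 1/3.
Column's expected payoff is 5·1/3 + 0·2/3 = 5/3.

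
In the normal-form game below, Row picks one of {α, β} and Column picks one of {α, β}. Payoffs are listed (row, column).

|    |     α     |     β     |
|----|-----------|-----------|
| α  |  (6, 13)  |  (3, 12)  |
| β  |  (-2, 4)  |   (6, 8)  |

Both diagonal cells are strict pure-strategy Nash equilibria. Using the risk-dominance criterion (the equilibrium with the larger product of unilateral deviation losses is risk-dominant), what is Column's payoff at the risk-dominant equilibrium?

8

At both α: Row loses 6 − (-2) = 8 by deviating; Column loses 13 − 12 = 1. Product = 8·1 = 8.
At both β: Row loses 6 − 3 = 3 by deviating; Column loses 8 − 4 = 4. Product = 3·4 = 12.
12 > 8, so both β is risk-dominant. Column's payoff there is 8.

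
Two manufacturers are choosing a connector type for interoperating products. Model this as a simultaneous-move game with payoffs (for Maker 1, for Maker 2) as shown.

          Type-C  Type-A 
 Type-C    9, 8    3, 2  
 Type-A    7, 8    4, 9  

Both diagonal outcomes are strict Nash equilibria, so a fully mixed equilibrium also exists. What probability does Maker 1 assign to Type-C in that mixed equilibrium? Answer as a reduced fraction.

1/7

Maker 1's mix p on Type-C must make Maker 2 indifferent between Type-C and Type-A.
Maker 2's payoff from Type-C: 8p + 8(1−p). From Type-A: 2p + 9(1−p).
Set equal: 6p = 1(1−p) → p = 1/7.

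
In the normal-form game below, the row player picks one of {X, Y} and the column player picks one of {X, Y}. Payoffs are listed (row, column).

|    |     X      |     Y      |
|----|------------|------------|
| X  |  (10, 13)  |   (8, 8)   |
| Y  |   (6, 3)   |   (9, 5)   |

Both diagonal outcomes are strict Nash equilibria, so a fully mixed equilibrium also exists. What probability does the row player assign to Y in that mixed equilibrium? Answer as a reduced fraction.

The row player's mix p on X must make the column player indifferent between X and Y.
The column player's payoff from X: 13p + 3(1−p). From Y: 8p + 5(1−p).
Set equal: 5p = 2(1−p) → p = 2/7.
Probability on Y is 1 − 2/7 = 5/7.

5/7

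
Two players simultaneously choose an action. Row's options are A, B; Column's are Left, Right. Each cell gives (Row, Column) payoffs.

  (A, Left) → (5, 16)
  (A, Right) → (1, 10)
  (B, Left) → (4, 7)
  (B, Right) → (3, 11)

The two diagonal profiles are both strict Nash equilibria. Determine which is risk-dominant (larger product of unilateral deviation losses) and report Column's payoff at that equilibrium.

At (A, Left): Row loses 5 − 4 = 1 by deviating; Column loses 16 − 10 = 6. Product = 1·6 = 6.
At (B, Right): Row loses 3 − 1 = 2 by deviating; Column loses 11 − 7 = 4. Product = 2·4 = 8.
8 > 6, so (B, Right) is risk-dominant. Column's payoff there is 11.

11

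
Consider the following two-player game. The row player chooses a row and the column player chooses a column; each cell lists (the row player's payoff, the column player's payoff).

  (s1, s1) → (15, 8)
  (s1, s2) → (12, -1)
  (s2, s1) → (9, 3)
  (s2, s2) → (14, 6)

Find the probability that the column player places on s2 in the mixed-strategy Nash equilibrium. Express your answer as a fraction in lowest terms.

3/4

The column player's mix q on s1 must make the row player indifferent between s1 and s2.
The row player's payoff from s1: 15q + 12(1−q). From s2: 9q + 14(1−q).
Set equal: 6q = 2(1−q) → q = 2/8 = 1/4.
Probability on s2 is 1 − 1/4 = 3/4.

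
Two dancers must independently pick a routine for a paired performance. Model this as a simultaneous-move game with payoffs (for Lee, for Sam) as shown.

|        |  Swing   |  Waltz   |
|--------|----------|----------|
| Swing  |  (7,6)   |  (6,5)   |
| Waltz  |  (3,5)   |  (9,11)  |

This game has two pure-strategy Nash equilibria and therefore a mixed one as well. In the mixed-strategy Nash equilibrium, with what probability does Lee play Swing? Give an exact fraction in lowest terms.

Lee's mix p on Swing must make Sam indifferent between Swing and Waltz.
Sam's payoff from Swing: 6p + 5(1−p). From Waltz: 5p + 11(1−p).
Set equal: 1p = 6(1−p) → p = 6/7.

6/7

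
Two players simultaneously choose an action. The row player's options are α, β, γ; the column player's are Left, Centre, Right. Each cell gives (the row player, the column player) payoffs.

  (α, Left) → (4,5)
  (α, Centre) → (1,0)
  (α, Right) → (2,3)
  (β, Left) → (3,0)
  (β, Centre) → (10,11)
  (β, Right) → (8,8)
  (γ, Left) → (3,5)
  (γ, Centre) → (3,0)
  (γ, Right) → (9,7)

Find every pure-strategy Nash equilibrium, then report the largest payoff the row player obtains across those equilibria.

(α, Left) is a pure NE (the row player: 4 ≥ 3; the column player: 5 ≥ 3). The row player gets 4.
(β, Centre) is a pure NE (the row player: 10 ≥ 3; the column player: 11 ≥ 8). The row player gets 10.
(γ, Right) is a pure NE (the row player: 9 ≥ 8; the column player: 7 ≥ 5). The row player gets 9.
Every other cell has a profitable deviation for at least one player. Highest of {4, 10, 9} is 10.

10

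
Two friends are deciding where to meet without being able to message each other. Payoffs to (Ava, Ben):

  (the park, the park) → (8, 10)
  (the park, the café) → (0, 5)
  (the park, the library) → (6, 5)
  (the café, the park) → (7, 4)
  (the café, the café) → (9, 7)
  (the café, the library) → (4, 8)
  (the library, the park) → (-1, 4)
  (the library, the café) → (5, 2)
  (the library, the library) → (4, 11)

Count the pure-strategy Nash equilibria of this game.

1

Both the park: Ava gets 8 (best alternative 7); Ben gets 10 (best alternative 5). Neither deviates — NE.
Both the library is not a NE: Ava would switch to the park (6 > 4).
No other cell survives both best-response checks, so there is 1 pure NE.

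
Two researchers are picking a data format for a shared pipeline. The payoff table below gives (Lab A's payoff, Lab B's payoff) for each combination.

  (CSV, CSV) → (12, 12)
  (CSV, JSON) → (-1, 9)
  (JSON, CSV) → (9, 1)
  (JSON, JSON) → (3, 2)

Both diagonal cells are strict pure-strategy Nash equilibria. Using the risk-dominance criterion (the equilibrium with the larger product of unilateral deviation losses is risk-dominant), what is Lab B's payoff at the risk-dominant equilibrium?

At both CSV: Lab A loses 12 − 9 = 3 by deviating; Lab B loses 12 − 9 = 3. Product = 3·3 = 9.
At both JSON: Lab A loses 3 − (-1) = 4 by deviating; Lab B loses 2 − 1 = 1. Product = 4·1 = 4.
9 > 4, so both CSV is risk-dominant. Lab B's payoff there is 12.

12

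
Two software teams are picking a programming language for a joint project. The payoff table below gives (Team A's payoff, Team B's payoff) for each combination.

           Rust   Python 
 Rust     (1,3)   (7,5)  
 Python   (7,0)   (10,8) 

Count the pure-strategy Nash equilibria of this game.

Both Python: Team A gets 10 (best alternative 7); Team B gets 8 (best alternative 0). Neither deviates — NE.
Both Rust is not a NE: Team A would switch to Python (7 > 1).
No other cell survives both best-response checks, so there is 1 pure NE.

1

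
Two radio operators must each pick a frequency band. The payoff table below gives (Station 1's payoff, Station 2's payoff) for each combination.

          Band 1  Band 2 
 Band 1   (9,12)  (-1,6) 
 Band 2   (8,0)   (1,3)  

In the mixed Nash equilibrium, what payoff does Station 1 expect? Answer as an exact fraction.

Station 2 mixes with probability q on Band 1, chosen so Station 1 is indifferent: 9q + (-1)(1−q) = 8q + 1(1−q) gives q = 2/3.
Station 1's expected payoff (from either row, since indifferent) is 9·2/3 + (-1)·1/3 = 17/3.

17/3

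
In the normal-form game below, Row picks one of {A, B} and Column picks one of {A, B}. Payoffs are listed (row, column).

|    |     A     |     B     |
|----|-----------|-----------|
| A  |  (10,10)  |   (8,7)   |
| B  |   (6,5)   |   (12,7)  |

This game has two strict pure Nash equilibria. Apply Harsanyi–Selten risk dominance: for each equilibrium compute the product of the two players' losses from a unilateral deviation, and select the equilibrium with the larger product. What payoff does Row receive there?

At both A: Row loses 10 − 6 = 4 by deviating; Column loses 10 − 7 = 3. Product = 4·3 = 12.
At both B: Row loses 12 − 8 = 4 by deviating; Column loses 7 − 5 = 2. Product = 4·2 = 8.
12 > 8, so both A is risk-dominant. Row's payoff there is 10.

10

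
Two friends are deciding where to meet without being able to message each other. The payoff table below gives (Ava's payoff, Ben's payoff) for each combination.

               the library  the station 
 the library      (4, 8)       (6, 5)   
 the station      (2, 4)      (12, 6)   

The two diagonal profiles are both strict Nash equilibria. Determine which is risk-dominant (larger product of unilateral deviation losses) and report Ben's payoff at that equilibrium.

6

At both the library: Ava loses 4 − 2 = 2 by deviating; Ben loses 8 − 5 = 3. Product = 2·3 = 6.
At both the station: Ava loses 12 − 6 = 6 by deviating; Ben loses 6 − 4 = 2. Product = 6·2 = 12.
12 > 6, so both the station is risk-dominant. Ben's payoff there is 6.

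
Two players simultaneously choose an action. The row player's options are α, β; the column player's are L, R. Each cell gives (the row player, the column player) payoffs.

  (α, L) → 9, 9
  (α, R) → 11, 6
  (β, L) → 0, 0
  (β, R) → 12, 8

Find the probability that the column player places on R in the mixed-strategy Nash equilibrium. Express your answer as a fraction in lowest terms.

The column player's mix q on L must make the row player indifferent between α and β.
The row player's payoff from α: 9q + 11(1−q). From β: 0q + 12(1−q).
Set equal: 9q = 1(1−q) → q = 1/10.
Probability on R is 1 − 1/10 = 9/10.

9/10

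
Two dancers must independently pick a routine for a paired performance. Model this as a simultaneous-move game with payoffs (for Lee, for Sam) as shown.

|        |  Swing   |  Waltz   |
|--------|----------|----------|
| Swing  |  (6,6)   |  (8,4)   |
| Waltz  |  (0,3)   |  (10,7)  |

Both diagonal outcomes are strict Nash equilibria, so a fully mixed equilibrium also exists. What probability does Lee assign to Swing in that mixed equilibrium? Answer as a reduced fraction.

2/3

Lee's mix p on Swing must make Sam indifferent between Swing and Waltz.
Sam's payoff from Swing: 6p + 3(1−p). From Waltz: 4p + 7(1−p).
Set equal: 2p = 4(1−p) → p = 4/6 = 2/3.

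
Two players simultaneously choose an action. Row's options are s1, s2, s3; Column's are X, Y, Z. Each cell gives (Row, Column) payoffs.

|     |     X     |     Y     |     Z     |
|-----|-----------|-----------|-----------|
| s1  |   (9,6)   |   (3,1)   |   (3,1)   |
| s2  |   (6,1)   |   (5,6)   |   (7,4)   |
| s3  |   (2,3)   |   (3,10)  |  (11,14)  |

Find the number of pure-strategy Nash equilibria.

(s1, X): Row gets 9 (best alternative 6); Column gets 6 (best alternative 1). Neither deviates — NE.
(s2, Y): Row gets 5 (best alternative 3); Column gets 6 (best alternative 4). Neither deviates — NE.
(s3, Z): Row gets 11 (best alternative 7); Column gets 14 (best alternative 10). Neither deviates — NE.
(s2, Z) is not a NE: Row would switch to s3 (11 > 7).
No other cell survives both best-response checks, so there are 3 pure NE.

3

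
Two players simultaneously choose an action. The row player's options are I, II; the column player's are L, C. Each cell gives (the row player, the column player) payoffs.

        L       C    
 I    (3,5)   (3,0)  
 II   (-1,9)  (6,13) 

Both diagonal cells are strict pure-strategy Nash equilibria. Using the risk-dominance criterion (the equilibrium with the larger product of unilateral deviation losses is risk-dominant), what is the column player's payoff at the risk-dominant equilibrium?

5

At (I, L): the row player loses 3 − (-1) = 4 by deviating; the column player loses 5 − 0 = 5. Product = 4·5 = 20.
At (II, C): the row player loses 6 − 3 = 3 by deviating; the column player loses 13 − 9 = 4. Product = 3·4 = 12.
20 > 12, so (I, L) is risk-dominant. The column player's payoff there is 5.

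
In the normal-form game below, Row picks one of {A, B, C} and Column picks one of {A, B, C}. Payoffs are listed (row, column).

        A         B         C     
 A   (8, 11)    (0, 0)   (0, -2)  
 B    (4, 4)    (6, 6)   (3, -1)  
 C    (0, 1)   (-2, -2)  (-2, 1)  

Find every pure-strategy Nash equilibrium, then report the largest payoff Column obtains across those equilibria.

Both A is a pure NE (Row: 8 ≥ 4; Column: 11 ≥ 0). Column gets 11.
Both B is a pure NE (Row: 6 ≥ 0; Column: 6 ≥ 4). Column gets 6.
Every other cell has a profitable deviation for at least one player. Highest of {11, 6} is 11.

11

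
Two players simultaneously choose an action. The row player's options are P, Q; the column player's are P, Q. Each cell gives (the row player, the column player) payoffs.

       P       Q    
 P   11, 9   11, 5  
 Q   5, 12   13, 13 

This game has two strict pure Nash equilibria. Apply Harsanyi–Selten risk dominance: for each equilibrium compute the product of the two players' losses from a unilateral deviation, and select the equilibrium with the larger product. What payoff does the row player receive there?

11

At both P: the row player loses 11 − 5 = 6 by deviating; the column player loses 9 − 5 = 4. Product = 6·4 = 24.
At both Q: the row player loses 13 − 11 = 2 by deviating; the column player loses 13 − 12 = 1. Product = 2·1 = 2.
24 > 2, so both P is risk-dominant. The row player's payoff there is 11.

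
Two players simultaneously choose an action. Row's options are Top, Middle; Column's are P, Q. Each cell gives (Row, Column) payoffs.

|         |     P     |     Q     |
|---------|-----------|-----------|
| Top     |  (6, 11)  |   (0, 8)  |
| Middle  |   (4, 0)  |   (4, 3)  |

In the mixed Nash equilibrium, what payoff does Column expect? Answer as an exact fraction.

Row mixes with probability p on Top, chosen so Column is indifferent: 11p + 0(1−p) = 8p + 3(1−p) gives p = 1/2.
Column's expected payoff is 11·1/2 + 0·1/2 = 11/2.

11/2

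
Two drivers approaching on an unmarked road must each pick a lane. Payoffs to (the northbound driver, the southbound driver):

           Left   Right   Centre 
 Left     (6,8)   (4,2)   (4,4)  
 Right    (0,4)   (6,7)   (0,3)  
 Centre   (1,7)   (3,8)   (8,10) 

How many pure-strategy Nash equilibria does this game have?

Both Left: the northbound driver gets 6 (best alternative 1); the southbound driver gets 8 (best alternative 4). Neither deviates — NE.
Both Right: the northbound driver gets 6 (best alternative 4); the southbound driver gets 7 (best alternative 4). Neither deviates — NE.
Both Centre: the northbound driver gets 8 (best alternative 4); the southbound driver gets 10 (best alternative 8). Neither deviates — NE.
(Centre, Right) is not a NE: the northbound driver would switch to Right (6 > 3).
No other cell survives both best-response checks, so there are 3 pure NE.

3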